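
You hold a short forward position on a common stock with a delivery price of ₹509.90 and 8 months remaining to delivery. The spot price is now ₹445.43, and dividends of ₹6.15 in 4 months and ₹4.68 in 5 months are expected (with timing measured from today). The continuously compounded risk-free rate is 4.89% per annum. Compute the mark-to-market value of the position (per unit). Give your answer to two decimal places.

₹58.75

PV(remaining dividends) I = 6.15·e^(−0.0489·4/12) + 4.68·e^(−0.0489·5/12) = 10.6362
Current forward F = (S − I)·e^(rT) = (445.43 − 10.6362)·e^(0.0489·8/12) = 434.7938 × 1.033137 = 449.2016
Value (long) = (F − K)·e^(−rT) = (449.2016 − 509.90) × 0.967926 = -58.7516
Short position value = −(long value) = ₹58.75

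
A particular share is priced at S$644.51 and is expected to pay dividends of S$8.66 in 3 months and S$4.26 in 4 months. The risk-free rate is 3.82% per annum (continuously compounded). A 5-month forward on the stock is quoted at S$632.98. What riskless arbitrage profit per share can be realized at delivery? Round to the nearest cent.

PV(dividends) I = 8.66·e^(−0.0382·3/12) + 4.26·e^(−0.0382·4/12) = 12.7838
Fair forward F* = (S − I)·e^(rT) = (644.51 − 12.7838)·e^0.015917 = 631.7262 × 1.016044 = 641.8616
Market S$632.98 < fair 641.8616: forward underpriced → reverse cash-and-carry (short the stock, invest proceeds at r, pay the dividends, go long the forward).
Profit at T = |F_mkt − F*| = |632.98 − 641.8616| = S$8.88 per share

S$8.88 per share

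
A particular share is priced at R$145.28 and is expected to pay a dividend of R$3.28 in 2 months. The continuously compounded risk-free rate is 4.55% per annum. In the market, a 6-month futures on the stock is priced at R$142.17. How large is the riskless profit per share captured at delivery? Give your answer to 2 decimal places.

PV(dividends) I = 3.28·e^(−0.0455·2/12) = 3.2552
Fair futures F* = (S − I)·e^(rT) = (145.28 − 3.2552)·e^0.022750 = 142.0248 × 1.023011 = 145.2929
Market R$142.17 < fair 145.2929: forward underpriced → reverse cash-and-carry (short the stock, invest proceeds at r, pay the dividends, go long the forward).
Profit at T = |F_mkt − F*| = |142.17 − 145.2929| = R$3.12 per share

R$3.12 per share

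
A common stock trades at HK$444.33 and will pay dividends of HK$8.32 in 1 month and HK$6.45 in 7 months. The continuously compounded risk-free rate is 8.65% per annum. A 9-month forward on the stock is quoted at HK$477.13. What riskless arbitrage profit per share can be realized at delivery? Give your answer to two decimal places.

HK$18.38 per share

PV(dividends) I = 8.32·e^(−0.0865·1/12) + 6.45·e^(−0.0865·7/12) = 14.3929
Fair forward F* = (S − I)·e^(rT) = (444.33 − 14.3929)·e^0.064875 = 429.9371 × 1.067026 = 458.7541
Market HK$477.13 > fair 458.7541: forward overpriced → cash-and-carry (borrow at r, buy the stock and collect the dividends, short the forward).
Profit at T = |F_mkt − F*| = |477.13 − 458.7541| = HK$18.38 per share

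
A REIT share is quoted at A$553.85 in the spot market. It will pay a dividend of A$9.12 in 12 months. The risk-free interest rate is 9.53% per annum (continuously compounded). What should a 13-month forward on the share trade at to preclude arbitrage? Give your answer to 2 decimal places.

PV(dividends) I = 9.12·e^(−0.0953·12/12)
I = 8.2910
F = (S − I)·e^(rT) = (553.85 − 8.2910) · e^(0.0953·13/12)
= 545.5590 · e^0.103242 = 545.5590 × 1.108760 = A$604.89

A$604.89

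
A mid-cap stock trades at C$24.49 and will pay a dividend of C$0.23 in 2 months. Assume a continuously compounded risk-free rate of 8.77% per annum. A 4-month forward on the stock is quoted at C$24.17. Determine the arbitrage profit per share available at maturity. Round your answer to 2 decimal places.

C$0.81 per share

PV(dividends) I = 0.23·e^(−0.0877·2/12) = 0.2267
Fair forward F* = (S − I)·e^(rT) = (24.49 − 0.2267)·e^0.029233 = 24.2633 × 1.029664 = 24.9830
Market C$24.17 < fair 24.9830: forward underpriced → reverse cash-and-carry (short the stock, invest proceeds at r, pay the dividends, go long the forward).
Profit at T = |F_mkt − F*| = |24.17 − 24.9830| = C$0.81 per share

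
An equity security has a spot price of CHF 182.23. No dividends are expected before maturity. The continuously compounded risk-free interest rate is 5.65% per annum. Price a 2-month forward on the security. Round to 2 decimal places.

F = S·e^(rT) = 182.23 · e^(0.0565 × 2/12)
= 182.23 · e^0.009417 = 182.23 × 1.009461
F = CHF 183.95

CHF 183.95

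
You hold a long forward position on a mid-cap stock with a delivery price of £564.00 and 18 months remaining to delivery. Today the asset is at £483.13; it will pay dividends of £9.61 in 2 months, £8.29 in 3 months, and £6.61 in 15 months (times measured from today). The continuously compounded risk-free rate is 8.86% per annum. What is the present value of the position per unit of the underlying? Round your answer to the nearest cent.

-£34.18

PV(remaining dividends) I = 9.61·e^(−0.0886·2/12) + 8.29·e^(−0.0886·3/12) + 6.61·e^(−0.0886·15/12) = 23.4946
Current forward F = (S − I)·e^(rT) = (483.13 − 23.4946)·e^(0.0886·18/12) = 459.6354 × 1.142136 = 524.9661
Value (long) = (F − K)·e^(−rT) = (524.9661 − 564.00) × 0.875553 = -34.1762
Value = -£34.18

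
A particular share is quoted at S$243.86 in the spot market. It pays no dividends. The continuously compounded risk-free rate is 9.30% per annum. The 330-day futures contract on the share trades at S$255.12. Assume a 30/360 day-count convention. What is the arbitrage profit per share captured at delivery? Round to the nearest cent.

Fair futures: F* = S·e^(carry·T), with carry = r = 0.0930
F* = 243.86 · e^(0.0930 × 330/360) = 243.86 · e^0.085250 = 243.86 × 1.088989 = S$265.5609
Market S$255.12 < fair S$265.5609: forward underpriced → reverse cash-and-carry (short spot, go long the forward).
At maturity, profit = |F_mkt − F*| = |255.12 − 265.5609| = S$10.44 per share

S$10.44 per share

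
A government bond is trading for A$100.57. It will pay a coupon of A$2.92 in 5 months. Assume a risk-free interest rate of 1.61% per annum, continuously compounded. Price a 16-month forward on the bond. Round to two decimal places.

A$99.79

PV(coupons) I = 2.92·e^(−0.0161·5/12)
I = 2.9005
F = (S − I)·e^(rT) = (100.57 − 2.9005) · e^(0.0161·16/12)
= 97.6695 · e^0.021467 = 97.6695 × 1.021699 = A$99.79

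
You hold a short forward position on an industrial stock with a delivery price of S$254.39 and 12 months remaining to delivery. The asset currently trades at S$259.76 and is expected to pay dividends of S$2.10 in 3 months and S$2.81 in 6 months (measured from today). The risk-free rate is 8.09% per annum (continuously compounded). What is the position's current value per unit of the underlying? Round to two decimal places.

-S$20.38

PV(remaining dividends) I = 2.10·e^(−0.0809·3/12) + 2.81·e^(−0.0809·6/12) = 4.7566
Current forward F = (S − I)·e^(rT) = (259.76 − 4.7566)·e^(0.0809·12/12) = 255.0034 × 1.084262 = 276.4905
Value (long) = (F − K)·e^(−rT) = (276.4905 − 254.39) × 0.922286 = 20.3830
Short position value = −(long value) = -S$20.38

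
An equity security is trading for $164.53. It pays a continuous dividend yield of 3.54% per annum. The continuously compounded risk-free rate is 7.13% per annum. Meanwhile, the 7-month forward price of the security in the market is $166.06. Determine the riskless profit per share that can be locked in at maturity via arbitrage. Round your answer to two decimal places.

$1.95 per share

Fair forward: F* = S·e^(carry·T), with carry = (r − q) = 0.0713 − 0.0354 = 0.0359
F* = 164.53 · e^(0.0359 × 7/12) = 164.53 · e^0.020942 = 164.53 × 1.021163 = $168.0119
Market $166.06 < fair $168.0119: forward underpriced → reverse cash-and-carry (short spot, go long the forward).
At maturity, profit = |F_mkt − F*| = |166.06 − 168.0119| = $1.95 per share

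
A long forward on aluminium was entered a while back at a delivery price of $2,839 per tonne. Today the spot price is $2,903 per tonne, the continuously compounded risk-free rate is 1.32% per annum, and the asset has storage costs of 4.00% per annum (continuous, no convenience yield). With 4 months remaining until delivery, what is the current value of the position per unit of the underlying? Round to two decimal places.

Current fair forward for the remaining 4 months: F = S·e^((r + u)·T), (r + u) = 0.0132 + 0.0400 = 0.0532
F = 2903 · e^(0.0532 × 4/12) = 2903 × 1.01789150 = 2954.9390
Value of long forward = (F − K)·e^(−rT) = (2954.9390 − 2839) · e^(−0.0132·4/12)
= 115.9390 × 0.99560967 = 115.43

$115.43 per tonne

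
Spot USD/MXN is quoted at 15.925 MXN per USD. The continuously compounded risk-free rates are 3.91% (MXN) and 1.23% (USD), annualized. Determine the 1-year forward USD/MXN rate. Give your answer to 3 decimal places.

F = S·e^((r_MXN − r_USD)T) = 15.925 · e^((0.0391 − 0.0123) × 1)
= 15.925 · e^0.026800 = 15.925 × 1.027162
F = 16.358 MXN per USD

16.358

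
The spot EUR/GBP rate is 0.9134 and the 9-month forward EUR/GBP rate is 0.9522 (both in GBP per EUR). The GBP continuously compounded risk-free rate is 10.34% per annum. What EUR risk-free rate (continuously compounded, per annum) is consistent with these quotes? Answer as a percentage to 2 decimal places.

F = S·e^((r_GBP − r_EUR)T) ⇒ r_EUR = r_GBP − ln(F/S)/T
ln(0.9522/0.9134) = 0.041601; /(9/12) = 0.055468
r_EUR = 0.1034 − 0.055468 = 0.047932
r_EUR = 4.79%

4.79%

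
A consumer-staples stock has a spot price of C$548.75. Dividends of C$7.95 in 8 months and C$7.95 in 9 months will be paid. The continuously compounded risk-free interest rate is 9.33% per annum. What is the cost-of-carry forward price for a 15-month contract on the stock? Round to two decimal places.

C$599.90

PV(dividends) I = 7.95·e^(−0.0933·8/12) + 7.95·e^(−0.0933·9/12)
I = 7.4706 + 7.4127 = 14.8833
F = (S − I)·e^(rT) = (548.75 − 14.8833) · e^(0.0933·15/12)
= 533.8667 · e^0.116625 = 533.8667 × 1.123698 = C$599.90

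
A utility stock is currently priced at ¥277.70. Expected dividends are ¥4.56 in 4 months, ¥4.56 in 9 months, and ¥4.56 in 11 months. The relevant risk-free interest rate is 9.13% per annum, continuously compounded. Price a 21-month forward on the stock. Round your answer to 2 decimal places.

¥310.70

PV(dividends) I = 4.56·e^(−0.0913·4/12) + 4.56·e^(−0.0913·9/12) + 4.56·e^(−0.0913·11/12)
I = 4.4233 + 4.2582 + 4.1939 = 12.8754
F = (S − I)·e^(rT) = (277.70 − 12.8754) · e^(0.0913·21/12)
= 264.8246 · e^0.159775 = 264.8246 × 1.173247 = ¥310.70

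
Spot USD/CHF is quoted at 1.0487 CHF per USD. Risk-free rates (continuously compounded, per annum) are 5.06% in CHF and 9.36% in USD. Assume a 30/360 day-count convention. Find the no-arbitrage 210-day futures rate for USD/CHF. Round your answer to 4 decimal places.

1.0227

F = S·e^((r_CHF − r_USD)T) = 1.0487 · e^((0.0506 − 0.0936) × 210/360)
= 1.0487 · e^-0.025083 = 1.0487 × 0.975229
F = 1.0227 CHF per USD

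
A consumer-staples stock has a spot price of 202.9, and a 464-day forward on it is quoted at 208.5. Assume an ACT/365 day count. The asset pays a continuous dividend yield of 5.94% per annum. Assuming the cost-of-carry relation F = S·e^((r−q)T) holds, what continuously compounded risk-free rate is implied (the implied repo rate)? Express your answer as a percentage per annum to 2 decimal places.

From F = S·e^((r−q)T): (r − q) = ln(F/S)/T
ln(208.5/202.9) = ln(1.027600) = 0.027226
(r − q) = 0.027226 / (464/365) = 0.021417
r = ln(F/S)/T + q = 0.021417 + 0.0594 = 0.080817
r = 8.08%

8.08%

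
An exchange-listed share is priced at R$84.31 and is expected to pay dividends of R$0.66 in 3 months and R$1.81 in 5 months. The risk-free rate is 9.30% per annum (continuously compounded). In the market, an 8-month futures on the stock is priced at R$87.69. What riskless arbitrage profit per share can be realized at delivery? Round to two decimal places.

R$0.53 per share

PV(dividends) I = 0.66·e^(−0.0930·3/12) + 1.81·e^(−0.0930·5/12) = 2.3860
Fair futures F* = (S − I)·e^(rT) = (84.31 − 2.3860)·e^0.062000 = 81.9240 × 1.063962 = 87.1640
Market R$87.69 > fair 87.1640: forward overpriced → cash-and-carry (borrow at r, buy the stock and collect the dividends, short the forward).
Profit at T = |F_mkt − F*| = |87.69 − 87.1640| = R$0.53 per share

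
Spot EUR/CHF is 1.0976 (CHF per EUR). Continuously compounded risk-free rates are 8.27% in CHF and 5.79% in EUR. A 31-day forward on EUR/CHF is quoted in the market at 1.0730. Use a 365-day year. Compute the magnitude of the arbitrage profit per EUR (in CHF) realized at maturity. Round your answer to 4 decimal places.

Fair forward: F* = S·e^(carry·T), with carry = (r_CHF − r_EUR) = 0.0827 − 0.0579 = 0.0248
F* = 1.0976 · e^(0.0248 × 31/365) = 1.0976 · e^0.002106 = 1.0976 × 1.002108 = 1.0999
Market 1.0730 < fair 1.0999: forward underpriced → reverse cash-and-carry (short spot, go long the forward).
At maturity, profit = |F_mkt − F*| = |1.0730 − 1.0999| = 0.0269 per EUR (in CHF)

0.0269 per EUR (in CHF)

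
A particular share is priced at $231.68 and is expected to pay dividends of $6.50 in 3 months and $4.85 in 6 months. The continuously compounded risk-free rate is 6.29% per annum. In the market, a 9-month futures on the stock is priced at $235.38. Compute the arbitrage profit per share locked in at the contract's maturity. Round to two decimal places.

$4.14 per share

PV(dividends) I = 6.50·e^(−0.0629·3/12) + 4.85·e^(−0.0629·6/12) = 11.0984
Fair futures F* = (S − I)·e^(rT) = (231.68 − 11.0984)·e^0.047175 = 220.5816 × 1.048305 = 231.2368
Market $235.38 > fair 231.2368: forward overpriced → cash-and-carry (borrow at r, buy the stock and collect the dividends, short the forward).
Profit at T = |F_mkt − F*| = |235.38 − 231.2368| = $4.14 per share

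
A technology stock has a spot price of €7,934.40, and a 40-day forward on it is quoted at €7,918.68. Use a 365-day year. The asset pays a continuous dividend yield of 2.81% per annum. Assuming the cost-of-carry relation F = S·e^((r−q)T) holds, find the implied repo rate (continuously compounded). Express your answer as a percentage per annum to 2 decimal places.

1.00%

From F = S·e^((r−q)T): (r − q) = ln(F/S)/T
ln(7918.68/7934.40) = ln(0.998019) = -0.001983
(r − q) = -0.001983 / (40/365) = -0.018095
r = ln(F/S)/T + q = -0.018095 + 0.0281 = 0.010005
r = 1.00%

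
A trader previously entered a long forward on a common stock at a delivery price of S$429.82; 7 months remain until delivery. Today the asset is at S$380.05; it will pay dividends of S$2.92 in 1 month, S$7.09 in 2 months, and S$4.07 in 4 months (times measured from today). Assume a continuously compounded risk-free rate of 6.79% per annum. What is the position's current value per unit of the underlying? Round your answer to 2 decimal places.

PV(remaining dividends) I = 2.92·e^(−0.0679·1/12) + 7.09·e^(−0.0679·2/12) + 4.07·e^(−0.0679·4/12) = 13.8927
Current forward F = (S − I)·e^(rT) = (380.05 − 13.8927)·e^(0.0679·7/12) = 366.1573 × 1.040403 = 380.9512
Value (long) = (F − K)·e^(−rT) = (380.9512 − 429.82) × 0.961166 = -46.9710
Value = -S$46.97

-S$46.97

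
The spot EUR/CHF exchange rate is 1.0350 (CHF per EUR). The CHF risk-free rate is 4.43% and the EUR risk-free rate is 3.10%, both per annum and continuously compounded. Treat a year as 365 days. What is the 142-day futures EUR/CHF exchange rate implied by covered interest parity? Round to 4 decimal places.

F = S·e^((r_CHF − r_EUR)T) = 1.0350 · e^((0.0443 − 0.0310) × 142/365)
= 1.0350 · e^0.005174 = 1.0350 × 1.005187
F = 1.0404 CHF per EUR

1.0404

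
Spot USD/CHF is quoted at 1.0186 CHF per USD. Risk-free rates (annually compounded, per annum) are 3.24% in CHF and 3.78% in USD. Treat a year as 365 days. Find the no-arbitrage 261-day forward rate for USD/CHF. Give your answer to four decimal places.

1.0148

By covered interest parity, F = S · (1+r_CHF)^T / (1+r_USD)^T
= 1.0186 × 1.023063 / 1.026886 = 1.0186 × 0.996277
F = 1.0148 CHF per USD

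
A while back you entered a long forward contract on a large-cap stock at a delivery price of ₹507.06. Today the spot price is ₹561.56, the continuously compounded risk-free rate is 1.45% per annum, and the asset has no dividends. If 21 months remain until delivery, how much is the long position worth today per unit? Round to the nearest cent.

Current fair forward for the remaining 21 months: F = S·e^(r·T), r = 0.0145
F = 561.56 · e^(0.0145 × 21/12) = 561.56 × 1.025700 = 575.9921
Value of long forward = (F − K)·e^(−rT) = (575.9921 − 507.06) · e^(−0.0145·21/12)
= 68.9321 × 0.974944 = 67.20

₹67.20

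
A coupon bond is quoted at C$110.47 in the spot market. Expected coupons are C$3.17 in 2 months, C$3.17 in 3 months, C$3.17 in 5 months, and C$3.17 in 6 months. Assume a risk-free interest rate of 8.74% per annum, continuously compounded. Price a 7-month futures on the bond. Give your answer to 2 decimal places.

C$103.29

PV(coupons) I = 3.17·e^(−0.0874·2/12) + 3.17·e^(−0.0874·3/12) + 3.17·e^(−0.0874·5/12) + 3.17·e^(−0.0874·6/12)
I = 3.1242 + 3.1015 + 3.0566 + 3.0345 = 12.3168
F = (S − I)·e^(rT) = (110.47 − 12.3168) · e^(0.0874·7/12)
= 98.1532 · e^0.050983 = 98.1532 × 1.052305 = C$103.29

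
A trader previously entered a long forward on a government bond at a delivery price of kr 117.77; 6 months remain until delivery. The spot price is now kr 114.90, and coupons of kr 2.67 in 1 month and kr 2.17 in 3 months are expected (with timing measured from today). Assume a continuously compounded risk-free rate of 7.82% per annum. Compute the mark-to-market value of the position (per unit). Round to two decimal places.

-kr 3.13

PV(remaining coupons) I = 2.67·e^(−0.0782·1/12) + 2.17·e^(−0.0782·3/12) = 4.7806
Current forward F = (S − I)·e^(rT) = (114.90 − 4.7806)·e^(0.0782·6/12) = 110.1194 × 1.039874 = 114.5103
Value (long) = (F − K)·e^(−rT) = (114.5103 − 117.77) × 0.961655 = -3.1347
Value = -kr 3.13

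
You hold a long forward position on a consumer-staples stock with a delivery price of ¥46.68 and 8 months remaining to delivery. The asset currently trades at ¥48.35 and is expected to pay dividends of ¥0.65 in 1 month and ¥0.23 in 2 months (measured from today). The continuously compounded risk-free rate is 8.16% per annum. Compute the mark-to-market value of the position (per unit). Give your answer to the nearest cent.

¥3.27

PV(remaining dividends) I = 0.65·e^(−0.0816·1/12) + 0.23·e^(−0.0816·2/12) = 0.8725
Current forward F = (S − I)·e^(rT) = (48.35 − 0.8725)·e^(0.0816·8/12) = 47.4775 × 1.055907 = 50.1318
Value (long) = (F − K)·e^(−rT) = (50.1318 − 46.68) × 0.947053 = 3.2690
Value = ¥3.27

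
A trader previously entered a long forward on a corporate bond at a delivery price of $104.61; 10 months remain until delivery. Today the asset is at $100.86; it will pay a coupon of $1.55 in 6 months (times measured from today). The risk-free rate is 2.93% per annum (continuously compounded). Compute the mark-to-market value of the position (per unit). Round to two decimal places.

-$2.75

PV(remaining coupons) I = 1.55·e^(−0.0293·6/12) = 1.5275
Current forward F = (S − I)·e^(rT) = (100.86 − 1.5275)·e^(0.0293·10/12) = 99.3325 × 1.024717 = 101.7877
Value (long) = (F − K)·e^(−rT) = (101.7877 − 104.61) × 0.975879 = -2.7542
Value = -$2.75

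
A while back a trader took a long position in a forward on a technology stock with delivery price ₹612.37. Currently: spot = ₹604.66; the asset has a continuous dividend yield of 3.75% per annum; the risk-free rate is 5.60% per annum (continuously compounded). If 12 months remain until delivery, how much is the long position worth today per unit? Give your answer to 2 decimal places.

Current fair forward for the remaining 12 months: F = S·e^((r − q)·T), (r − q) = 0.0560 − 0.0375 = 0.0185
F = 604.66 · e^(0.0185 × 12/12) = 604.66 × 1.018672 = 615.9502
Value of long forward = (F − K)·e^(−rT) = (615.9502 − 612.37) · e^(−0.0560·12/12)
= 3.5802 × 0.945539 = 3.39

₹3.39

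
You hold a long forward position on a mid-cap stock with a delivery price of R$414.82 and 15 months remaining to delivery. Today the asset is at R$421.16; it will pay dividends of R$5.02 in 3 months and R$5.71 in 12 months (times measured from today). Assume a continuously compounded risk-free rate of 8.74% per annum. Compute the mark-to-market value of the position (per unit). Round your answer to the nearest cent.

PV(remaining dividends) I = 5.02·e^(−0.0874·3/12) + 5.71·e^(−0.0874·12/12) = 10.1436
Current forward F = (S − I)·e^(rT) = (421.16 − 10.1436)·e^(0.0874·15/12) = 411.0164 × 1.115441 = 458.4645
Value (long) = (F − K)·e^(−rT) = (458.4645 − 414.82) × 0.896506 = 39.1276
Value = R$39.13

R$39.13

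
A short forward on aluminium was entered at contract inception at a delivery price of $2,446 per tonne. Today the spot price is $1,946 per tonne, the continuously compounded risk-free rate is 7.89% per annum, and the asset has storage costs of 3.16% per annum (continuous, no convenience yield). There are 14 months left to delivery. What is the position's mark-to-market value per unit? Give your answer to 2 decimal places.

Current fair forward for the remaining 14 months: F = S·e^((r + u)·T), (r + u) = 0.0789 + 0.0316 = 0.1105
F = 1946 · e^(0.1105 × 14/12) = 1946 × 1.13759532 = 2213.7605
Value of long forward = (F − K)·e^(−rT) = (2213.7605 − 2446) · e^(−0.0789·14/12)
= -232.2395 × 0.91205955 = -211.82
Short position value = −(long value) = $211.82

$211.82 per tonne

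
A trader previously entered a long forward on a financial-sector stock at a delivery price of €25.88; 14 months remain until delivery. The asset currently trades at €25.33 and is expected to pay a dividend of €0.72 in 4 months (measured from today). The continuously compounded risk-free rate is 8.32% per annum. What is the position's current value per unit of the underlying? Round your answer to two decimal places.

PV(remaining dividends) I = 0.72·e^(−0.0832·4/12) = 0.7003
Current forward F = (S − I)·e^(rT) = (25.33 − 0.7003)·e^(0.0832·14/12) = 24.6297 × 1.101934 = 27.1403
Value (long) = (F − K)·e^(−rT) = (27.1403 − 25.88) × 0.907496 = 1.1437
Value = €1.14

€1.14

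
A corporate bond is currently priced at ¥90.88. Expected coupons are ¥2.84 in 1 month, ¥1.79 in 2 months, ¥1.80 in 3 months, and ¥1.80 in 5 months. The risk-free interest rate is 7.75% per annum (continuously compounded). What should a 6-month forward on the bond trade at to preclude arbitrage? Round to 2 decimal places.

¥86.05

PV(coupons) I = 2.84·e^(−0.0775·1/12) + 1.79·e^(−0.0775·2/12) + 1.80·e^(−0.0775·3/12) + 1.80·e^(−0.0775·5/12)
I = 2.8217 + 1.7670 + 1.7655 + 1.7428 = 8.0970
F = (S − I)·e^(rT) = (90.88 − 8.0970) · e^(0.0775·6/12)
= 82.7830 · e^0.038750 = 82.7830 × 1.039511 = ¥86.05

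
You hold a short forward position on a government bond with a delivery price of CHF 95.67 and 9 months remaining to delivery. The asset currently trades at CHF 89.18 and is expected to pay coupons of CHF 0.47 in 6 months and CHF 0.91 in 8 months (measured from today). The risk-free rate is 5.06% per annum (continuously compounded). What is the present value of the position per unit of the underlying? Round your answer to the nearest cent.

PV(remaining coupons) I = 0.47·e^(−0.0506·6/12) + 0.91·e^(−0.0506·8/12) = 1.3381
Current forward F = (S − I)·e^(rT) = (89.18 − 1.3381)·e^(0.0506·9/12) = 87.8419 × 1.038679 = 91.2395
Value (long) = (F − K)·e^(−rT) = (91.2395 − 95.67) × 0.962761 = -4.2655
Short position value = −(long value) = CHF 4.27

CHF 4.27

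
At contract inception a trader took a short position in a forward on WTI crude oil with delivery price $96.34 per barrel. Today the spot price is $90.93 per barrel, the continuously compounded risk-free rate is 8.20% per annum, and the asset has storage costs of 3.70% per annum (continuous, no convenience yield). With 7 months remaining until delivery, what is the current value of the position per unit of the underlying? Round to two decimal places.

Current fair forward for the remaining 7 months: F = S·e^((r + u)·T), (r + u) = 0.0820 + 0.0370 = 0.1190
F = 90.93 · e^(0.1190 × 7/12) = 90.93 × 1.071883 = 97.4663
Value of long forward = (F − K)·e^(−rT) = (97.4663 − 96.34) · e^(−0.0820·7/12)
= 1.1263 × 0.953293 = 1.07
Short position value = −(long value) = -$1.07

-$1.07 per barrel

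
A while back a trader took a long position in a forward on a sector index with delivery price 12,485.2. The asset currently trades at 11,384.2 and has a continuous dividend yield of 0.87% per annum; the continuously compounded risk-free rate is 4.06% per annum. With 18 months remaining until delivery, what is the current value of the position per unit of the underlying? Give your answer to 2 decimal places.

-510.94

Current fair forward for the remaining 18 months: F = S·e^((r − q)·T), (r − q) = 0.0406 − 0.0087 = 0.0319
F = 11384.2 · e^(0.0319 × 18/12) = 11384.2 × 1.04901329 = 11942.1771
Value of long forward = (F − K)·e^(−rT) = (11942.1771 − 12485.2) · e^(−0.0406·18/12)
= -543.0229 × 0.94091733 = -510.94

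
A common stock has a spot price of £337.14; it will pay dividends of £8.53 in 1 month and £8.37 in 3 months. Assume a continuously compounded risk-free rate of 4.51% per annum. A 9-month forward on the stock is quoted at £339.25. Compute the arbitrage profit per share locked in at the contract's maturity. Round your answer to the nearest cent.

£7.86 per share

PV(dividends) I = 8.53·e^(−0.0451·1/12) + 8.37·e^(−0.0451·3/12) = 16.7742
Fair forward F* = (S − I)·e^(rT) = (337.14 − 16.7742)·e^0.033825 = 320.3658 × 1.034404 = 331.3877
Market £339.25 > fair 331.3877: forward overpriced → cash-and-carry (borrow at r, buy the stock and collect the dividends, short the forward).
Profit at T = |F_mkt − F*| = |339.25 − 331.3877| = £7.86 per share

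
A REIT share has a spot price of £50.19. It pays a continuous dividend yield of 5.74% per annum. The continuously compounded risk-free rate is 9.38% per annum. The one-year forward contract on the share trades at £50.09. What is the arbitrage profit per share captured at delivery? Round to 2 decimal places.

Fair forward: F* = S·e^(carry·T), with carry = (r − q) = 0.0938 − 0.0574 = 0.0364
F* = 50.19 · e^(0.0364 × 12/12) = 50.19 · e^0.036400 = 50.19 × 1.037071 = £52.0506
Market £50.09 < fair £52.0506: forward underpriced → reverse cash-and-carry (short spot, go long the forward).
At maturity, profit = |F_mkt − F*| = |50.09 − 52.0506| = £1.96 per share

£1.96 per share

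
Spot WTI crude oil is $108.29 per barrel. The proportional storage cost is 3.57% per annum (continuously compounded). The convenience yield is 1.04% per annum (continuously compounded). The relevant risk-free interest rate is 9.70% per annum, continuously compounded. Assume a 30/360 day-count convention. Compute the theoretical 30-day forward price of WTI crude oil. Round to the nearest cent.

Net carry = r + u − y = 0.0970 + 0.0357 − 0.0104 = 0.1223
F = S·e^((r+u−y)T) = 108.29 · e^(0.1223 × 30/360) = 108.29 · e^0.010192
= 108.29 × 1.010244 = $109.40 per barrel

$109.40 per barrel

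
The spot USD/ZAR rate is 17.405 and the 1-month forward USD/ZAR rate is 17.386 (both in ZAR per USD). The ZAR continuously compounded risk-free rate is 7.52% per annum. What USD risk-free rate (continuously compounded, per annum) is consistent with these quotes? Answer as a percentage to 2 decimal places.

F = S·e^((r_ZAR − r_USD)T) ⇒ r_USD = r_ZAR − ln(F/S)/T
ln(17.386/17.405) = -0.001092; /(1/12) = -0.013104
r_USD = 0.0752 + 0.013104 = 0.088304
r_USD = 8.83%

8.83%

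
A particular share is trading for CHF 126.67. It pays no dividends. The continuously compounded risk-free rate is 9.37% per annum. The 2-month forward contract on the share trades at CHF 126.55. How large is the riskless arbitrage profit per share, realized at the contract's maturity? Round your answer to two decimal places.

CHF 2.11 per share

Fair forward: F* = S·e^(carry·T), with carry = r = 0.0937
F* = 126.67 · e^(0.0937 × 2/12) = 126.67 · e^0.015617 = 126.67 × 1.015740 = CHF 128.6638
Market CHF 126.55 < fair CHF 128.6638: forward underpriced → reverse cash-and-carry (short spot, go long the forward).
At maturity, profit = |F_mkt − F*| = |126.55 − 128.6638| = CHF 2.11 per share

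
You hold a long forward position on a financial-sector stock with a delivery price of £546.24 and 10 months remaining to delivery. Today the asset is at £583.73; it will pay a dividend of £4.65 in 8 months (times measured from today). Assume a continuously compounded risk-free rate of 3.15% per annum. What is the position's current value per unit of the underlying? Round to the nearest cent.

£47.09

PV(remaining dividends) I = 4.65·e^(−0.0315·8/12) = 4.5534
Current forward F = (S − I)·e^(rT) = (583.73 − 4.5534)·e^(0.0315·10/12) = 579.1766 × 1.026598 = 594.5815
Value (long) = (F − K)·e^(−rT) = (594.5815 − 546.24) × 0.974092 = 47.0891
Value = £47.09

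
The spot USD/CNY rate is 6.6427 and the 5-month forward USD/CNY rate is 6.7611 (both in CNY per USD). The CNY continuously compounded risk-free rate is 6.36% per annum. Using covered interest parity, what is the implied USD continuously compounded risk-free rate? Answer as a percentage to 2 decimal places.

2.12%

F = S·e^((r_CNY − r_USD)T) ⇒ r_USD = r_CNY − ln(F/S)/T
ln(6.7611/6.6427) = 0.017667; /(5/12) = 0.042401
r_USD = 0.0636 − 0.042401 = 0.021199
r_USD = 2.12%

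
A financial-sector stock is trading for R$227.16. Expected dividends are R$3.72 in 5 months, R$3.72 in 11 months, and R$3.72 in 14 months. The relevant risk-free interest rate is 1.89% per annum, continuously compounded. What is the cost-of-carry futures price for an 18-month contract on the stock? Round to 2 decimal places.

PV(dividends) I = 3.72·e^(−0.0189·5/12) + 3.72·e^(−0.0189·11/12) + 3.72·e^(−0.0189·14/12)
I = 3.6908 + 3.6561 + 3.6389 = 10.9858
F = (S − I)·e^(rT) = (227.16 − 10.9858) · e^(0.0189·18/12)
= 216.1742 · e^0.028350 = 216.1742 × 1.028756 = R$222.39

R$222.39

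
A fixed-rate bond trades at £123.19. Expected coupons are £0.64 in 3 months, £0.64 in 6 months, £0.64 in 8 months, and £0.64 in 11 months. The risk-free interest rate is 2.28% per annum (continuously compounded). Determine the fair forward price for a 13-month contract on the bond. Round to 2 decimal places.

PV(coupons) I = 0.64·e^(−0.0228·3/12) + 0.64·e^(−0.0228·6/12) + 0.64·e^(−0.0228·8/12) + 0.64·e^(−0.0228·11/12)
I = 0.6364 + 0.6327 + 0.6303 + 0.6268 = 2.5262
F = (S − I)·e^(rT) = (123.19 − 2.5262) · e^(0.0228·13/12)
= 120.6638 · e^0.024700 = 120.6638 × 1.025008 = £123.68

£123.68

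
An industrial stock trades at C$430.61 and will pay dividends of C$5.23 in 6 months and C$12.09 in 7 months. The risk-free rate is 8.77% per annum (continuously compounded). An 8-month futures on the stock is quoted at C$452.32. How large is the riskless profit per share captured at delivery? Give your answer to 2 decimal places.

C$13.27 per share

PV(dividends) I = 5.23·e^(−0.0877·6/12) + 12.09·e^(−0.0877·7/12) = 16.4927
Fair futures F* = (S − I)·e^(rT) = (430.61 − 16.4927)·e^0.058467 = 414.1173 × 1.060210 = 439.0513
Market C$452.32 > fair 439.0513: forward overpriced → cash-and-carry (borrow at r, buy the stock and collect the dividends, short the forward).
Profit at T = |F_mkt − F*| = |452.32 − 439.0513| = C$13.27 per share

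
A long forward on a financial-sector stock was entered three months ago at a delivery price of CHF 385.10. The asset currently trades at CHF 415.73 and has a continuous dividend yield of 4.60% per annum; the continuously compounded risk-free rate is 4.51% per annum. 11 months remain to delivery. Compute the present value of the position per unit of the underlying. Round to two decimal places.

CHF 29.06

Current fair forward for the remaining 11 months: F = S·e^((r − q)·T), (r − q) = 0.0451 − 0.0460 = -0.0009
F = 415.73 · e^(-0.0009 × 11/12) = 415.73 × 0.999175 = 415.3870
Value of long forward = (F − K)·e^(−rT) = (415.3870 − 385.10) · e^(−0.0451·11/12)
= 30.2870 × 0.959501 = 29.06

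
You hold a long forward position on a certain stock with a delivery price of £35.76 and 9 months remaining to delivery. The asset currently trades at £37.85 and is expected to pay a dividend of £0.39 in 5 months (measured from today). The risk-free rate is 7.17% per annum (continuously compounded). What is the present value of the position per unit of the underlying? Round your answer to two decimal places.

£3.58

PV(remaining dividends) I = 0.39·e^(−0.0717·5/12) = 0.3785
Current forward F = (S − I)·e^(rT) = (37.85 − 0.3785)·e^(0.0717·9/12) = 37.4715 × 1.055247 = 39.5417
Value (long) = (F − K)·e^(−rT) = (39.5417 − 35.76) × 0.947645 = 3.5837
Value = £3.58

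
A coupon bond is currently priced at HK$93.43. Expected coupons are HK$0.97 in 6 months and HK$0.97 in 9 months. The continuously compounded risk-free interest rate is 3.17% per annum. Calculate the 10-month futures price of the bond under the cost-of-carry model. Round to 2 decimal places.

PV(coupons) I = 0.97·e^(−0.0317·6/12) + 0.97·e^(−0.0317·9/12)
I = 0.9547 + 0.9472 = 1.9019
F = (S − I)·e^(rT) = (93.43 − 1.9019) · e^(0.0317·10/12)
= 91.5281 · e^0.026417 = 91.5281 × 1.026769 = HK$93.98

HK$93.98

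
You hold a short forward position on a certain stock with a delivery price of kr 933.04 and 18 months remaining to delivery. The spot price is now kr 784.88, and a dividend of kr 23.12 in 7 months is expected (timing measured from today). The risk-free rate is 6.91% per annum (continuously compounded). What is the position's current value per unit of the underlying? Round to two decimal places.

PV(remaining dividends) I = 23.12·e^(−0.0691·7/12) = 22.2066
Current forward F = (S − I)·e^(rT) = (784.88 − 22.2066)·e^(0.0691·18/12) = 762.6734 × 1.109212 = 845.9665
Value (long) = (F − K)·e^(−rT) = (845.9665 − 933.04) × 0.901541 = -78.5003
Short position value = −(long value) = kr 78.50

kr 78.50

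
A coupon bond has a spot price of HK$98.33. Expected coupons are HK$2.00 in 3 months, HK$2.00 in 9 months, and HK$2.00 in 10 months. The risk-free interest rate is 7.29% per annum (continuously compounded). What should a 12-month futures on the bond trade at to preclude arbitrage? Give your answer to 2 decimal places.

HK$99.59

PV(coupons) I = 2.00·e^(−0.0729·3/12) + 2.00·e^(−0.0729·9/12) + 2.00·e^(−0.0729·10/12)
I = 1.9639 + 1.8936 + 1.8821 = 5.7396
F = (S − I)·e^(rT) = (98.33 − 5.7396) · e^(0.0729·12/12)
= 92.5904 · e^0.072900 = 92.5904 × 1.075623 = HK$99.59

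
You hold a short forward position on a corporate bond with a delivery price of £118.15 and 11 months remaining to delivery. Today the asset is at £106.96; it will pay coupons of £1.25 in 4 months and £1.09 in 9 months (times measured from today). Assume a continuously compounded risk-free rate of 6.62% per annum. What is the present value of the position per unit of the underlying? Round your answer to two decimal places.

PV(remaining coupons) I = 1.25·e^(−0.0662·4/12) + 1.09·e^(−0.0662·9/12) = 2.2599
Current forward F = (S − I)·e^(rT) = (106.96 − 2.2599)·e^(0.0662·11/12) = 104.7001 × 1.062562 = 111.2503
Value (long) = (F − K)·e^(−rT) = (111.2503 − 118.15) × 0.941121 = -6.4935
Short position value = −(long value) = £6.49

£6.49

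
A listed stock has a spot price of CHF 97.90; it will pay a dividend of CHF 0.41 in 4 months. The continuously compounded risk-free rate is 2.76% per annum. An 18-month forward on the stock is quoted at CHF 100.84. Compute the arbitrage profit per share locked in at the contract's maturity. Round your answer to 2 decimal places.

CHF 0.77 per share

PV(dividends) I = 0.41·e^(−0.0276·4/12) = 0.4062
Fair forward F* = (S − I)·e^(rT) = (97.90 − 0.4062)·e^0.041400 = 97.4938 × 1.042269 = 101.6148
Market CHF 100.84 < fair 101.6148: forward underpriced → reverse cash-and-carry (short the stock, invest proceeds at r, pay the dividends, go long the forward).
Profit at T = |F_mkt − F*| = |100.84 − 101.6148| = CHF 0.77 per share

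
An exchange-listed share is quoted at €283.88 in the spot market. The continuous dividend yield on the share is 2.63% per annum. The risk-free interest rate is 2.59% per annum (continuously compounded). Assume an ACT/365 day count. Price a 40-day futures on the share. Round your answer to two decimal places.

F = S·e^((r − q)T) = 283.88 · e^((0.0259 − 0.0263) × 40/365)
= 283.88 · e^-0.000044 = 283.88 × 0.999956
F = €283.87

€283.87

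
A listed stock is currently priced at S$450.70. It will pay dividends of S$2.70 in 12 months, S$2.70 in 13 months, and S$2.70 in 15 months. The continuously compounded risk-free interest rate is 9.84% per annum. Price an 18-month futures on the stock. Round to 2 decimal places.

S$513.97

PV(dividends) I = 2.70·e^(−0.0984·12/12) + 2.70·e^(−0.0984·13/12) + 2.70·e^(−0.0984·15/12)
I = 2.4470 + 2.4270 + 2.3875 = 7.2615
F = (S − I)·e^(rT) = (450.70 − 7.2615) · e^(0.0984·18/12)
= 443.4385 · e^0.147600 = 443.4385 × 1.159049 = S$513.97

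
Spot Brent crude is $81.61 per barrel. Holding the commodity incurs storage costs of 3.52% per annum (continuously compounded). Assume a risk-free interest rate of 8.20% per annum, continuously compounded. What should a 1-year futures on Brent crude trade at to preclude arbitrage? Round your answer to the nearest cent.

Net carry = r + u − y = 0.0820 + 0.0352 − 0.0000 = 0.1172
F = S·e^((r+u−y)T) = 81.61 · e^(0.1172 × 1) = 81.61 · e^0.117200
= 81.61 × 1.124344 = $91.76 per barrel

$91.76 per barrel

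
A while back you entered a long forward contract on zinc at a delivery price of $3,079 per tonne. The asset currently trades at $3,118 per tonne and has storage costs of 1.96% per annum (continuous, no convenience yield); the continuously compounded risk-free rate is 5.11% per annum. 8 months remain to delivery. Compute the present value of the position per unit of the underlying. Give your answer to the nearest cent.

$183.13 per tonne

Current fair forward for the remaining 8 months: F = S·e^((r + u)·T), (r + u) = 0.0511 + 0.0196 = 0.0707
F = 3118 · e^(0.0707 × 8/12) = 3118 × 1.04826177 = 3268.4802
Value of long forward = (F − K)·e^(−rT) = (3268.4802 − 3079) · e^(−0.0511·8/12)
= 189.4802 × 0.96650707 = 183.13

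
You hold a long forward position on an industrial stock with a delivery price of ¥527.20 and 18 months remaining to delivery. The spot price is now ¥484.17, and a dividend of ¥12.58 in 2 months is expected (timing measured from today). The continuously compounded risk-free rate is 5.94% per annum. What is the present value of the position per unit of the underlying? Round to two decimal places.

PV(remaining dividends) I = 12.58·e^(−0.0594·2/12) = 12.4561
Current forward F = (S − I)·e^(rT) = (484.17 − 12.4561)·e^(0.0594·18/12) = 471.7139 × 1.093190 = 515.6729
Value (long) = (F − K)·e^(−rT) = (515.6729 − 527.20) × 0.914754 = -10.5445
Value = -¥10.54

-¥10.54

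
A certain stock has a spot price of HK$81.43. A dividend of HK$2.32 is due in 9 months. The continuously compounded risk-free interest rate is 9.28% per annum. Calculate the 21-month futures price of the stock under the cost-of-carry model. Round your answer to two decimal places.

HK$93.24

PV(dividends) I = 2.32·e^(−0.0928·9/12)
I = 2.1640
F = (S − I)·e^(rT) = (81.43 − 2.1640) · e^(0.0928·21/12)
= 79.2660 · e^0.162400 = 79.2660 × 1.176331 = HK$93.24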